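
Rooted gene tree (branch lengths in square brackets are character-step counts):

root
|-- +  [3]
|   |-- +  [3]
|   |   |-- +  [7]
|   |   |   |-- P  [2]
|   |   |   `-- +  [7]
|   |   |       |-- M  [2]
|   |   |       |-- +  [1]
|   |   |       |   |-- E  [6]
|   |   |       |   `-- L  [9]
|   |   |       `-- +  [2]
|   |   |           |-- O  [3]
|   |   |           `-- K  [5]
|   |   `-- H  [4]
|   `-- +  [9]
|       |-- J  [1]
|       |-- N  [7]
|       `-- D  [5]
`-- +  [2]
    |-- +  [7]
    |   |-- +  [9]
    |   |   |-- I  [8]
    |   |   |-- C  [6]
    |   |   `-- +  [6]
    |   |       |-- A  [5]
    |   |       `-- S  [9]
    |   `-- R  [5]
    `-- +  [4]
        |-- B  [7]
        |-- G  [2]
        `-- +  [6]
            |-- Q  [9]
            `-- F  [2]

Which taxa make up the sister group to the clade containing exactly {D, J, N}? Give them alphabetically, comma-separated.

E, H, K, L, M, O, P

The clade containing exactly {D, J, N} attaches to the tree at the node subtending (((P,(M,(E,L),(O,K))),H),(J,N,D)).
The other lineage descending from that same node — the sister group — is ((P,(M,(E,L),(O,K))),H); its 7 tips in alphabetical order are the answer.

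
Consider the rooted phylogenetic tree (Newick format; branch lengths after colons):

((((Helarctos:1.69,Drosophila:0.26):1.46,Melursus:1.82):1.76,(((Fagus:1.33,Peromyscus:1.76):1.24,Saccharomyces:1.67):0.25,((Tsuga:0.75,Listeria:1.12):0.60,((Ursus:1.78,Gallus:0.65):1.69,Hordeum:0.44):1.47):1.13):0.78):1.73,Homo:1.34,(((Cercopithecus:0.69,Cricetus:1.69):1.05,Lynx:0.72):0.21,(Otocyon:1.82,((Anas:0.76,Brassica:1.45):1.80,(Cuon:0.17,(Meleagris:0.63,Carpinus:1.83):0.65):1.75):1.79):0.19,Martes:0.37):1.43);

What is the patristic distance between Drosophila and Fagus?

The path runs Drosophila → … → MRCA → … → Fagus; the MRCA is the node subtending (((Helarctos,Drosophila),Melursus),(((Fagus,Peromyscus),Saccharomyces),((Tsuga,Listeria),((Ursus,Gallus),Hordeum)))).
Branch lengths along that path: 0.26 + 1.46 + 1.76 + 0.78 + 0.25 + 1.24 + 1.33 = 7.08.

7.08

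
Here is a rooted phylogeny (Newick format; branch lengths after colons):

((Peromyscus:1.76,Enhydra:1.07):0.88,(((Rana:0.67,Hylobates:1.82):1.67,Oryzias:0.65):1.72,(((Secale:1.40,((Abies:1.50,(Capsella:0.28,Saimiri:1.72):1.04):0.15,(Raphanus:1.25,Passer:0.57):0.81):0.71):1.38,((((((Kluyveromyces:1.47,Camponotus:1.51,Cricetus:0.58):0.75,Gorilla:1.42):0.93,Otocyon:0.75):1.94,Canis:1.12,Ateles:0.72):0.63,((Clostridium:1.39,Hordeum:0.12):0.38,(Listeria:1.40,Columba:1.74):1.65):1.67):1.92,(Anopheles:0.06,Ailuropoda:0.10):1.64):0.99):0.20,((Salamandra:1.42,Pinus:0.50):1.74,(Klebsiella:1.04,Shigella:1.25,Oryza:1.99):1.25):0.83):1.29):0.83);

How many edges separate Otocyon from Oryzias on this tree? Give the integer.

9

The MRCA of Otocyon and Oryzias is the node subtending (((Rana,Hylobates),Oryzias),(((Secale,((Abies,(Capsella,Saimiri)),(Raphanus,Passer))),((((((Kluyveromyces,Camponotus,Cricetus),Gorilla),Otocyon),Canis,Ateles),((Clostridium,Hordeum),(Listeria,Columba))),(Anopheles,Ailuropoda))),((Salamandra,Pinus),(Klebsiella,Shigella,Oryza)))).
From Otocyon up to that node: 7 branches. From Oryzias up to the same node: 2 branches. Total: 7 + 2 = 9.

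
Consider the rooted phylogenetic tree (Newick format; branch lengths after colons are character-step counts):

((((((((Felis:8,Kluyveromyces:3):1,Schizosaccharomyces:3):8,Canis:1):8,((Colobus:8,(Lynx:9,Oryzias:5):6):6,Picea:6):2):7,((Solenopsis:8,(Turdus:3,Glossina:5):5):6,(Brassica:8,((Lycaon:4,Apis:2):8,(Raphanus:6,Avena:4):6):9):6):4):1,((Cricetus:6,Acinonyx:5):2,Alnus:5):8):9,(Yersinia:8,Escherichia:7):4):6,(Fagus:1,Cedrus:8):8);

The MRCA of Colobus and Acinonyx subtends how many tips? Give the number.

19

The MRCA of Colobus and Acinonyx is the node subtending ((((((Felis,Kluyveromyces),Schizosaccharomyces),Canis),((Colobus,(Lynx,Oryzias)),Picea)),((Solenopsis,(Turdus,Glossina)),(Brassica,((Lycaon,Apis),(Raphanus,Avena))))),((Cricetus,Acinonyx),Alnus)).
That clade contains 19 terminal taxa: Acinonyx, Alnus, Apis, Avena, Brassica, Canis, Colobus, Cricetus, Felis, Glossina, Kluyveromyces, Lycaon, Lynx, Oryzias, Picea, Raphanus, Schizosaccharomyces, Solenopsis, Turdus.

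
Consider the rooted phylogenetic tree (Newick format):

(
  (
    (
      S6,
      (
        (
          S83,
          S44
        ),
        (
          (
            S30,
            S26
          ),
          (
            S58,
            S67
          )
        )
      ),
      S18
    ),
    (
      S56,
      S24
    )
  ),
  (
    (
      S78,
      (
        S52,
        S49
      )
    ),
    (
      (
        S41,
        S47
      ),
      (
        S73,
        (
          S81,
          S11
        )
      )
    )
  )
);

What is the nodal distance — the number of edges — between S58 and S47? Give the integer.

10

The MRCA of S58 and S47 is the root of the tree.
From S58 up to that node: 6 branches. From S47 up to the same node: 4 branches. Total: 6 + 4 = 10.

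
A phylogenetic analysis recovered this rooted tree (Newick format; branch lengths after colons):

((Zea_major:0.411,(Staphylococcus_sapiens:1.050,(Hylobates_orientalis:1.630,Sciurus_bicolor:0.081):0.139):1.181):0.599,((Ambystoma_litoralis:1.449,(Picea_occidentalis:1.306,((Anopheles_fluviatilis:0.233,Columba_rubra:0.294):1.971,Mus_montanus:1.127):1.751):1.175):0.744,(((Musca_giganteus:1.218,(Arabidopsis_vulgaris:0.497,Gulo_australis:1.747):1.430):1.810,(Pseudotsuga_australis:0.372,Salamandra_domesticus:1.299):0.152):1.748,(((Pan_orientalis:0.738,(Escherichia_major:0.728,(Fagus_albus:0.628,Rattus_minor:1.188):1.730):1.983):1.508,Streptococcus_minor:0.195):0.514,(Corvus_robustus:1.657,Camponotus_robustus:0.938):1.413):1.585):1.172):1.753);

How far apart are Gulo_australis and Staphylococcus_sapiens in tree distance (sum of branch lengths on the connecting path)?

12.490

The path runs Gulo_australis → … → MRCA → … → Staphylococcus_sapiens; the MRCA is the root of the tree.
Branch lengths along that path: 1.747 + 1.430 + 1.810 + 1.748 + 1.172 + 1.753 + 0.599 + 1.181 + 1.050 = 12.490.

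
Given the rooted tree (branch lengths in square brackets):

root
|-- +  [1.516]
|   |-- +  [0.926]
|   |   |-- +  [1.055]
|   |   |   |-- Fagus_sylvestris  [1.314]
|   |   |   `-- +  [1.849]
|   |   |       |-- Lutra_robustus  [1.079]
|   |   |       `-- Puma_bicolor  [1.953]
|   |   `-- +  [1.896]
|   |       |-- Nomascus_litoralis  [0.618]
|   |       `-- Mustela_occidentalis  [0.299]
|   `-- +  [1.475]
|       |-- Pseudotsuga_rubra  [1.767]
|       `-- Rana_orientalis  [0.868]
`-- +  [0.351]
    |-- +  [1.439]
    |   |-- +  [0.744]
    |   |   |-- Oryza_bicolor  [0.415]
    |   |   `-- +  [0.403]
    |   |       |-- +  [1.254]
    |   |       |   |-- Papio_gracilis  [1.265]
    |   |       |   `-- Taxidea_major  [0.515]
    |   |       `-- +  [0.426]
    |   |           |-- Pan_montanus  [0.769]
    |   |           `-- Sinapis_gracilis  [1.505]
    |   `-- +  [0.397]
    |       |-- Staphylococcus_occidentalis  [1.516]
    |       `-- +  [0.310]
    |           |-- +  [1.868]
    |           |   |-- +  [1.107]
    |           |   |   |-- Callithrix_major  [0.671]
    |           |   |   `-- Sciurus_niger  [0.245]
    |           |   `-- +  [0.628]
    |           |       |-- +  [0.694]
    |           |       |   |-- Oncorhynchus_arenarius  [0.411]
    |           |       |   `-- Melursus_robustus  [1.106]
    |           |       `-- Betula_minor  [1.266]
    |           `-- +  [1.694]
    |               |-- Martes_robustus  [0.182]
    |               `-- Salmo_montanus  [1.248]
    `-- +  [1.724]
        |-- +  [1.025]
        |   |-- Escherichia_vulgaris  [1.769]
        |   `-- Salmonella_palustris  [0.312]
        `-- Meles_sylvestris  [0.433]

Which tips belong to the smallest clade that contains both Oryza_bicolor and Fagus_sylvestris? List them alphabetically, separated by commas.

Tracing Oryza_bicolor: it sits inside (Oryza_bicolor,((Papio_gracilis,Taxidea_major),(Pan_montanus,Sinapis_gracilis))).
Tracing Fagus_sylvestris: it sits inside (Fagus_sylvestris,(Lutra_robustus,Puma_bicolor)).
The smallest clade enclosing both is the whole tree (their MRCA is the root), so the answer is all 23 tips in alphabetical order.

Betula_minor, Callithrix_major, Escherichia_vulgaris, Fagus_sylvestris, Lutra_robustus, Martes_robustus, Meles_sylvestris, Melursus_robustus, Mustela_occidentalis, Nomascus_litoralis, Oncorhynchus_arenarius, Oryza_bicolor, Pan_montanus, Papio_gracilis, Pseudotsuga_rubra, Puma_bicolor, Rana_orientalis, Salmo_montanus, Salmonella_palustris, Sciurus_niger, Sinapis_gracilis, Staphylococcus_occidentalis, Taxidea_major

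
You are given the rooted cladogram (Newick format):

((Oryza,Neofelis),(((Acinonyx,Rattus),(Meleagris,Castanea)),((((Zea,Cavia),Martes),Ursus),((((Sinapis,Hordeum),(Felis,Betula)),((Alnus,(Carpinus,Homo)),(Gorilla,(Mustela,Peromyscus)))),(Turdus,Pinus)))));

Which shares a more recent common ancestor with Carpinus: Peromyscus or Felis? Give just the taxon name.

The MRCA of Carpinus and Peromyscus subtends ((Alnus,(Carpinus,Homo)),(Gorilla,(Mustela,Peromyscus))) (6 taxa).
The MRCA of Carpinus and Felis subtends (((Sinapis,Hordeum),(Felis,Betula)),((Alnus,(Carpinus,Homo)),(Gorilla,(Mustela,Peromyscus)))) (10 taxa).
The first is nested inside the second, so Carpinus shares a more recent common ancestor with Peromyscus.

Peromyscus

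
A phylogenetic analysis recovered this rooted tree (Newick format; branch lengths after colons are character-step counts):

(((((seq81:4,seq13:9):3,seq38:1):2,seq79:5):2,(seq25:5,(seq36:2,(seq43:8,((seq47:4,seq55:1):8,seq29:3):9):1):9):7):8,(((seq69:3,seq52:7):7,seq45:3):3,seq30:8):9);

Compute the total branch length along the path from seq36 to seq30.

43

The path runs seq36 → … → MRCA → … → seq30; the MRCA is the root of the tree.
Branch lengths along that path: 2 + 9 + 7 + 8 + 9 + 8 = 43.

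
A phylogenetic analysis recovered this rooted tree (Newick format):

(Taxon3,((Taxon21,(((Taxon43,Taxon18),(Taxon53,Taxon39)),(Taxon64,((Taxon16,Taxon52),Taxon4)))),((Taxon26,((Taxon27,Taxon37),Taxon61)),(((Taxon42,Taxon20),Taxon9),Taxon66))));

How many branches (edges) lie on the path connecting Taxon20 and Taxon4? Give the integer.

The MRCA of Taxon20 and Taxon4 is the node subtending ((Taxon21,(((Taxon43,Taxon18),(Taxon53,Taxon39)),(Taxon64,((Taxon16,Taxon52),Taxon4)))),((Taxon26,((Taxon27,Taxon37),Taxon61)),(((Taxon42,Taxon20),Taxon9),Taxon66))).
From Taxon20 up to that node: 5 branches. From Taxon4 up to the same node: 5 branches. Total: 5 + 5 = 10.

10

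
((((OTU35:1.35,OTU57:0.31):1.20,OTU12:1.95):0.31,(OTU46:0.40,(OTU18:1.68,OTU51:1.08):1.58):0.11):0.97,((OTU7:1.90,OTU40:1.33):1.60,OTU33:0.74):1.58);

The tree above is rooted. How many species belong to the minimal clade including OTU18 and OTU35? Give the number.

The MRCA of OTU18 and OTU35 is the node subtending (((OTU35,OTU57),OTU12),(OTU46,(OTU18,OTU51))).
That clade contains 6 terminal taxa: OTU12, OTU18, OTU35, OTU46, OTU51, OTU57.

6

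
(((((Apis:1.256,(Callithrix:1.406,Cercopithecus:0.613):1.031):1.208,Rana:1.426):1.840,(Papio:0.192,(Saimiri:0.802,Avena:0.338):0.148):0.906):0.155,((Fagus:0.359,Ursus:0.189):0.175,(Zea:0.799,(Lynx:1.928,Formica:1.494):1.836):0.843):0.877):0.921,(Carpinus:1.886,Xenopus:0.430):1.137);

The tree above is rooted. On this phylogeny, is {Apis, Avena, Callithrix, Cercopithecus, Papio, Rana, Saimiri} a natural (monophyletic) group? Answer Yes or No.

Yes

The most recent common ancestor of these taxa subtends (((Apis,(Callithrix,Cercopithecus)),Rana),(Papio,(Saimiri,Avena))).
That clade has exactly 7 tips — every listed taxon and nothing else — so the group is monophyletic.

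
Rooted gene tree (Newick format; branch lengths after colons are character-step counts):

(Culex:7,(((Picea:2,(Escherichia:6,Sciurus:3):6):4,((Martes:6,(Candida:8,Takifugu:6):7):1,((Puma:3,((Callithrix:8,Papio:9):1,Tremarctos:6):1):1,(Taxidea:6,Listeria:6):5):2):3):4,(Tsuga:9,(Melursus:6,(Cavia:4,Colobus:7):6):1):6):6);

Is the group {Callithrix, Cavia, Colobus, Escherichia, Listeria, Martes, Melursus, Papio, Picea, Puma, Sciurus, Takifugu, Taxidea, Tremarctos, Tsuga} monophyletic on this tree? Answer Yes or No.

The MRCA of the listed taxa subtends (((Picea,(Escherichia,Sciurus)),((Martes,(Candida,Takifugu)),((Puma,((Callithrix,Papio),Tremarctos)),(Taxidea,Listeria)))),(Tsuga,(Melursus,(Cavia,Colobus)))).
That clade also contains Candida, which is not in the proposed group, so the group is not monophyletic.

No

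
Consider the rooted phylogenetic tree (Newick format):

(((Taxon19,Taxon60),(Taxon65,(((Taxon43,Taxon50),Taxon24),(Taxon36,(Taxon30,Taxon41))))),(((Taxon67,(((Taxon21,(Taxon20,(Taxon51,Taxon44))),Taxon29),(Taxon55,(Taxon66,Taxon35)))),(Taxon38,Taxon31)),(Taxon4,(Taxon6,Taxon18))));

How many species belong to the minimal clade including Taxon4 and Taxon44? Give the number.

The MRCA of Taxon4 and Taxon44 is the node subtending (((Taxon67,(((Taxon21,(Taxon20,(Taxon51,Taxon44))),Taxon29),(Taxon55,(Taxon66,Taxon35)))),(Taxon38,Taxon31)),(Taxon4,(Taxon6,Taxon18))).
That clade contains 14 terminal taxa: Taxon18, Taxon20, Taxon21, Taxon29, Taxon31, Taxon35, Taxon38, Taxon4, Taxon44, Taxon51, Taxon55, Taxon6, Taxon66, Taxon67.

14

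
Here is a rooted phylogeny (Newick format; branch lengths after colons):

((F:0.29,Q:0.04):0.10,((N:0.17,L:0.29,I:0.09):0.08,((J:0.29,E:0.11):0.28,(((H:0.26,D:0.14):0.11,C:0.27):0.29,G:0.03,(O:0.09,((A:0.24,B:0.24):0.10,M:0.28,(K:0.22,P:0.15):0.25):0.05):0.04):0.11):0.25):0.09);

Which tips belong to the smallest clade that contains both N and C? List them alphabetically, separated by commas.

A, B, C, D, E, G, H, I, J, K, L, M, N, O, P

Tracing N: it sits inside (N,L,I).
Tracing C: it sits inside ((H,D),C).
The smallest clade enclosing both is ((N,L,I),((J,E),(((H,D),C),G,(O,((A,B),M,(K,P)))))); the answer is its 15 terminal taxa in alphabetical order.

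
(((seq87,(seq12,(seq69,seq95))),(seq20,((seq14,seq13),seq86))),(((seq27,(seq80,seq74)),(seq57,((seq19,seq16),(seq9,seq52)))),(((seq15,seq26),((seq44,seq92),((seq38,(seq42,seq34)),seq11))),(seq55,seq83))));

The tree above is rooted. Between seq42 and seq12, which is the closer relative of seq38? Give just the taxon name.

The MRCA of seq38 and seq42 subtends (seq38,(seq42,seq34)) (3 taxa).
The MRCA of seq38 and seq12 is the root, subtending the entire tree (26 taxa).
The first is nested inside the second, so seq38 shares a more recent common ancestor with seq42.

seq42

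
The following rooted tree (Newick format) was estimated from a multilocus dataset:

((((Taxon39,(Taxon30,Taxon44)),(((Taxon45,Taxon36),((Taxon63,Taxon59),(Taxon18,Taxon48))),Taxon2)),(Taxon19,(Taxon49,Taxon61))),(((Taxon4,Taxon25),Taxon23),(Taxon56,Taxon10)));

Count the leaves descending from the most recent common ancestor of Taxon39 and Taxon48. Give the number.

10

The MRCA of Taxon39 and Taxon48 is the node subtending ((Taxon39,(Taxon30,Taxon44)),(((Taxon45,Taxon36),((Taxon63,Taxon59),(Taxon18,Taxon48))),Taxon2)).
That clade contains 10 terminal taxa: Taxon18, Taxon2, Taxon30, Taxon36, Taxon39, Taxon44, Taxon45, Taxon48, Taxon59, Taxon63.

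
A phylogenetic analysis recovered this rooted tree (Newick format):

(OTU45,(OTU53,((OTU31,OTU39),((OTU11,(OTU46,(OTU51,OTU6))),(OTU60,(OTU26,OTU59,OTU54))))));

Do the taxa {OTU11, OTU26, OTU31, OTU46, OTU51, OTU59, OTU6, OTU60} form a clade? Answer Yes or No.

No

The MRCA of the listed taxa subtends ((OTU31,OTU39),((OTU11,(OTU46,(OTU51,OTU6))),(OTU60,(OTU26,OTU59,OTU54)))).
That clade also contains OTU39, OTU54, which are not in the proposed group, so the group is not monophyletic.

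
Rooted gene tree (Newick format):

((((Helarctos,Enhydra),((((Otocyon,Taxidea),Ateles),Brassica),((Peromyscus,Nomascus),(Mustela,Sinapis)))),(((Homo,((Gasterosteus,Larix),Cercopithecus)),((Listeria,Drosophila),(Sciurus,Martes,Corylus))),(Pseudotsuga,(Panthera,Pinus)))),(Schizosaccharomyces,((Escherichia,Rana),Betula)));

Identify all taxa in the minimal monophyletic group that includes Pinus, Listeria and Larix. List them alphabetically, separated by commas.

Cercopithecus, Corylus, Drosophila, Gasterosteus, Homo, Larix, Listeria, Martes, Panthera, Pinus, Pseudotsuga, Sciurus

Tracing Pinus: it sits inside (Panthera,Pinus).
Tracing Listeria: it sits inside (Listeria,Drosophila).
Tracing Larix: it sits inside (Gasterosteus,Larix).
The smallest clade enclosing all 3 is (((Homo,((Gasterosteus,Larix),Cercopithecus)),((Listeria,Drosophila),(Sciurus,Martes,Corylus))),(Pseudotsuga,(Panthera,Pinus))); the answer is its 12 terminal taxa in alphabetical order.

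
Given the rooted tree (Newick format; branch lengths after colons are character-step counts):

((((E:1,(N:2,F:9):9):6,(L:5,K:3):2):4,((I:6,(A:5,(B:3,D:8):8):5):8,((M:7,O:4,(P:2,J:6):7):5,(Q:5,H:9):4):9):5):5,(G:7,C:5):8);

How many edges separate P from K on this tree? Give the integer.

8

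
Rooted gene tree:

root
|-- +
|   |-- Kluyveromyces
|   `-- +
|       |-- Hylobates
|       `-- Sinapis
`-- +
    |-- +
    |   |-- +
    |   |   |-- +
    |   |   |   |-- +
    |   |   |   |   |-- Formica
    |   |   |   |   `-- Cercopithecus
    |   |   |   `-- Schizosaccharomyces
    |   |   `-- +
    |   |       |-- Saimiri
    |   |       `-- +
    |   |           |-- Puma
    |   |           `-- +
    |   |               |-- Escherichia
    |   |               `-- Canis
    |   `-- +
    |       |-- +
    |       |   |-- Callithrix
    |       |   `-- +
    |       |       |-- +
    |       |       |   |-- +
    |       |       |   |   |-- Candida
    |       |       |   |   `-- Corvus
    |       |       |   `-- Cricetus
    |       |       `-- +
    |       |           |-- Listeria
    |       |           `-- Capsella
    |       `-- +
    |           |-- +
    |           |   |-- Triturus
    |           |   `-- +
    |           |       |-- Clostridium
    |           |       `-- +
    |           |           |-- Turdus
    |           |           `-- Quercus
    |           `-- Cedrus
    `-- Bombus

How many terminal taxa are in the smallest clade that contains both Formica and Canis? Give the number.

The MRCA of Formica and Canis is the node subtending (((Formica,Cercopithecus),Schizosaccharomyces),(Saimiri,(Puma,(Escherichia,Canis)))).
That clade contains 7 terminal taxa: Canis, Cercopithecus, Escherichia, Formica, Puma, Saimiri, Schizosaccharomyces.

7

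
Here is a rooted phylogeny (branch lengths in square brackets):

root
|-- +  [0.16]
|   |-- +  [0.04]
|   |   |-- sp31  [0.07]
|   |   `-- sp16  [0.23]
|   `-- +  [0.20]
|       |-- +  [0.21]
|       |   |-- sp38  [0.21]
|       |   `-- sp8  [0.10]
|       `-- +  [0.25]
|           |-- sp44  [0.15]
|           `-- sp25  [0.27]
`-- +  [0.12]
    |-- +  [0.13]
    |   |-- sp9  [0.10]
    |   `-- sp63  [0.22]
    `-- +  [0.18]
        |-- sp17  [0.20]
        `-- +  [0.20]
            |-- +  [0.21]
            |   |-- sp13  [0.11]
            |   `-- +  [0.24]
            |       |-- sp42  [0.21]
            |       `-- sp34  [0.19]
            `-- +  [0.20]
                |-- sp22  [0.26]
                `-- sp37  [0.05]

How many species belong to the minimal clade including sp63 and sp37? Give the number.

8

The MRCA of sp63 and sp37 is the node subtending ((sp9,sp63),(sp17,((sp13,(sp42,sp34)),(sp22,sp37)))).
That clade contains 8 terminal taxa: sp13, sp17, sp22, sp34, sp37, sp42, sp63, sp9.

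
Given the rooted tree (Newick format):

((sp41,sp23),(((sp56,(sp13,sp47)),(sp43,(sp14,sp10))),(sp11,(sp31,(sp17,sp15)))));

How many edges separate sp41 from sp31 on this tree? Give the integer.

The MRCA of sp41 and sp31 is the root of the tree.
From sp41 up to that node: 2 branches. From sp31 up to the same node: 4 branches. Total: 2 + 4 = 6.

6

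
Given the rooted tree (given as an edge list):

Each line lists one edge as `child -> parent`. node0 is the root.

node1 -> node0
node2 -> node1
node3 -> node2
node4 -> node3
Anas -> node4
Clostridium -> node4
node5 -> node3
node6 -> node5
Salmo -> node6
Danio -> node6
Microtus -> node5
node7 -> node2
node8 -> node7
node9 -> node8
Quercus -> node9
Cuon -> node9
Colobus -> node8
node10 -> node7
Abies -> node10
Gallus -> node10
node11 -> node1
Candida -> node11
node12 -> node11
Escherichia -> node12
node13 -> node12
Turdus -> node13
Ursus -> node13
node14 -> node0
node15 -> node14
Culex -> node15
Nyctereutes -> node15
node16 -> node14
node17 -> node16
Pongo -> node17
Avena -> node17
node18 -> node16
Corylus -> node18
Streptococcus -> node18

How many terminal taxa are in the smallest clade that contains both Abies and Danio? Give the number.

10

The MRCA of Abies and Danio is the node subtending (((Anas,Clostridium),((Salmo,Danio),Microtus)),(((Quercus,Cuon),Colobus),(Abies,Gallus))).
That clade contains 10 terminal taxa: Abies, Anas, Clostridium, Colobus, Cuon, Danio, Gallus, Microtus, Quercus, Salmo.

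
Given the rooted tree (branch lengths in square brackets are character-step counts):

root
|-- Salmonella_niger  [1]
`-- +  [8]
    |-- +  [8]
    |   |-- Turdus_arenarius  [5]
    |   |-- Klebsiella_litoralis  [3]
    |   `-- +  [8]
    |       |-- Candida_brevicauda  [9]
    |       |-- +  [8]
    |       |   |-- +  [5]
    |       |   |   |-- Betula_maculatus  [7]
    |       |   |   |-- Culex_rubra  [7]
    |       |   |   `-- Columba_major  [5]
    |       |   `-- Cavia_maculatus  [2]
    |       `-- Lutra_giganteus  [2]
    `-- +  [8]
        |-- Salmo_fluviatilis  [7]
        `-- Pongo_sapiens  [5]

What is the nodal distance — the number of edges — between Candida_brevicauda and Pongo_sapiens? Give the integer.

The MRCA of Candida_brevicauda and Pongo_sapiens is the node subtending ((Turdus_arenarius,Klebsiella_litoralis,(Candida_brevicauda,((Betula_maculatus,Culex_rubra,Columba_major),Cavia_maculatus),Lutra_giganteus)),(Salmo_fluviatilis,Pongo_sapiens)).
From Candida_brevicauda up to that node: 3 branches. From Pongo_sapiens up to the same node: 2 branches. Total: 3 + 2 = 5.

5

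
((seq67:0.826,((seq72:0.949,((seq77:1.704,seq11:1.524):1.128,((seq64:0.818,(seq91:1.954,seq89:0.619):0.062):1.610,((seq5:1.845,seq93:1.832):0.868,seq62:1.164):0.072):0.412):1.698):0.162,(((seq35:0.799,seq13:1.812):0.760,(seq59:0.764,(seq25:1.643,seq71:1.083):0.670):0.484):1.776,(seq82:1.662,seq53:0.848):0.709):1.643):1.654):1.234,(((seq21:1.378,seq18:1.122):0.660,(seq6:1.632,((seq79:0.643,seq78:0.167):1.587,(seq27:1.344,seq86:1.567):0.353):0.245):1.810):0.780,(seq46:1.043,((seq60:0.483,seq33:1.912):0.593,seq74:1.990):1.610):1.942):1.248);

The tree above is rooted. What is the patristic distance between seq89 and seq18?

11.261

The path runs seq89 → … → MRCA → … → seq18; the MRCA is the root of the tree.
Branch lengths along that path: 0.619 + 0.062 + 1.610 + 0.412 + 1.698 + 0.162 + 1.654 + 1.234 + 1.248 + 0.780 + 0.660 + 1.122 = 11.261.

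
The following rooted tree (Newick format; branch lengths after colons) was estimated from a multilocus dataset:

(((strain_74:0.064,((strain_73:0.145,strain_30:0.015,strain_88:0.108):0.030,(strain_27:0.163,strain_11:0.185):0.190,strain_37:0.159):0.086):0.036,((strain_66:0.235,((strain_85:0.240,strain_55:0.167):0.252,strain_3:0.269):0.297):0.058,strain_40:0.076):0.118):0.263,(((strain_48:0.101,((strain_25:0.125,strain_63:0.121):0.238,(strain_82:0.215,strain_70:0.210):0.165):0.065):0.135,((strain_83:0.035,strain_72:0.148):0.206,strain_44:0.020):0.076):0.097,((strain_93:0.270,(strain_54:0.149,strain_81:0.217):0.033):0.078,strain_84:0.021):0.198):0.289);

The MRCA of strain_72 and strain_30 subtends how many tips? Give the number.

The MRCA of strain_72 and strain_30 is the root, so the clade is the entire tree.
That clade contains 24 terminal taxa: strain_11, strain_25, strain_27, strain_3, strain_30, strain_37, strain_40, strain_44, strain_48, strain_54, strain_55, strain_63, strain_66, strain_70, strain_72, strain_73, strain_74, strain_81, strain_82, strain_83, strain_84, strain_85, strain_88, strain_93.

24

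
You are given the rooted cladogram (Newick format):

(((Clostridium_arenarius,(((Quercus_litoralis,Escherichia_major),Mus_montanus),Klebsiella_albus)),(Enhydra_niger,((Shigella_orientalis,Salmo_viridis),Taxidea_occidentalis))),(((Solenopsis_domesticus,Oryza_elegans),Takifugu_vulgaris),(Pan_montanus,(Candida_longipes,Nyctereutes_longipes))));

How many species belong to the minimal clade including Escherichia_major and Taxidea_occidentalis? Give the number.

9

The MRCA of Escherichia_major and Taxidea_occidentalis is the node subtending ((Clostridium_arenarius,(((Quercus_litoralis,Escherichia_major),Mus_montanus),Klebsiella_albus)),(Enhydra_niger,((Shigella_orientalis,Salmo_viridis),Taxidea_occidentalis))).
That clade contains 9 terminal taxa: Clostridium_arenarius, Enhydra_niger, Escherichia_major, Klebsiella_albus, Mus_montanus, Quercus_litoralis, Salmo_viridis, Shigella_orientalis, Taxidea_occidentalis.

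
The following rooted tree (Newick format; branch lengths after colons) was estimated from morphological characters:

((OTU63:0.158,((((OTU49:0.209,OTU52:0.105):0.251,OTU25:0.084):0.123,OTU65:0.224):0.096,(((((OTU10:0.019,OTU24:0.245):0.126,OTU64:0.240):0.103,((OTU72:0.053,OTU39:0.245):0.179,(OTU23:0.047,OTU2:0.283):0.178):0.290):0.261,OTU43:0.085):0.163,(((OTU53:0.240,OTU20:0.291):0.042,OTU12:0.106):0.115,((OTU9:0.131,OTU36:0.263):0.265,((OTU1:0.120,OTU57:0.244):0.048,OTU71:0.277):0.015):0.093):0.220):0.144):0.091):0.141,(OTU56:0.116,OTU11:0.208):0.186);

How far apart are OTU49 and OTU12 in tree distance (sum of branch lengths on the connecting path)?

The path runs OTU49 → … → MRCA → … → OTU12; the MRCA is the node subtending ((((OTU49,OTU52),OTU25),OTU65),(((((OTU10,OTU24),OTU64),((OTU72,OTU39),(OTU23,OTU2))),OTU43),(((OTU53,OTU20),OTU12),((OTU9,OTU36),((OTU1,OTU57),OTU71))))).
Branch lengths along that path: 0.209 + 0.251 + 0.123 + 0.096 + 0.144 + 0.220 + 0.115 + 0.106 = 1.264.

1.264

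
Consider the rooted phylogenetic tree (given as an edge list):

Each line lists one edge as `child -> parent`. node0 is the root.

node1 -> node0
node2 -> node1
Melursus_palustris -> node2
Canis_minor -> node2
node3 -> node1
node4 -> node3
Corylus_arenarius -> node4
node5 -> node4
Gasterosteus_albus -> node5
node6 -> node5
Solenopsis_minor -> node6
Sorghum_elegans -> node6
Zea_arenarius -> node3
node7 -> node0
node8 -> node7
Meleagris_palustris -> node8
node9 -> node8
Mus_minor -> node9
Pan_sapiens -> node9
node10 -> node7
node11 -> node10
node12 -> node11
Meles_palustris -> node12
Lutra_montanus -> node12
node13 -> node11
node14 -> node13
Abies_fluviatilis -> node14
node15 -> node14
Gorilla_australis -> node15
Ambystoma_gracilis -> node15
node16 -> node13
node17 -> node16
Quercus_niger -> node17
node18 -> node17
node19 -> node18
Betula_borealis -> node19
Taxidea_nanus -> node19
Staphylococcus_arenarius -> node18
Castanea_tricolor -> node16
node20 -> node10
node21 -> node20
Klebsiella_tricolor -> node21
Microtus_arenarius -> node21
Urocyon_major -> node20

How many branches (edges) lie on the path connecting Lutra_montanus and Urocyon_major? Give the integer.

The MRCA of Lutra_montanus and Urocyon_major is the node subtending (((Meles_palustris,Lutra_montanus),((Abies_fluviatilis,(Gorilla_australis,Ambystoma_gracilis)),((Quercus_niger,((Betula_borealis,Taxidea_nanus),Staphylococcus_arenarius)),Castanea_tricolor))),((Klebsiella_tricolor,Microtus_arenarius),Urocyon_major)).
From Lutra_montanus up to that node: 3 branches. From Urocyon_major up to the same node: 2 branches. Total: 3 + 2 = 5.

5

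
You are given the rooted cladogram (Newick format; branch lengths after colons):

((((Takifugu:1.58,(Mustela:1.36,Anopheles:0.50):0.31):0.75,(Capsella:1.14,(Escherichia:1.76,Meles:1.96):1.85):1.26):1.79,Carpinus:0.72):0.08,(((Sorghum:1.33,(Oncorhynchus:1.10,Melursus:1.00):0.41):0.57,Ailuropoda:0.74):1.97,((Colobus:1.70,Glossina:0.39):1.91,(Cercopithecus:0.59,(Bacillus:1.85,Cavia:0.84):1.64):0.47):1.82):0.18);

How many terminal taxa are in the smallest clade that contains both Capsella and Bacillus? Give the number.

16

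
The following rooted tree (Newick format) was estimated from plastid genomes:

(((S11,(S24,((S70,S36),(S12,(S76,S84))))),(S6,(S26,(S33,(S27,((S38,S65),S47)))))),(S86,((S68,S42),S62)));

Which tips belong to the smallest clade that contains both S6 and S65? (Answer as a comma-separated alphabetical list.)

S26, S27, S33, S38, S47, S6, S65

Tracing S6: it sits inside (S6,(S26,(S33,(S27,((S38,S65),S47))))).
Tracing S65: it sits inside (S38,S65).
The smallest clade enclosing both is (S6,(S26,(S33,(S27,((S38,S65),S47))))); the answer is its 7 terminal taxa in alphabetical order.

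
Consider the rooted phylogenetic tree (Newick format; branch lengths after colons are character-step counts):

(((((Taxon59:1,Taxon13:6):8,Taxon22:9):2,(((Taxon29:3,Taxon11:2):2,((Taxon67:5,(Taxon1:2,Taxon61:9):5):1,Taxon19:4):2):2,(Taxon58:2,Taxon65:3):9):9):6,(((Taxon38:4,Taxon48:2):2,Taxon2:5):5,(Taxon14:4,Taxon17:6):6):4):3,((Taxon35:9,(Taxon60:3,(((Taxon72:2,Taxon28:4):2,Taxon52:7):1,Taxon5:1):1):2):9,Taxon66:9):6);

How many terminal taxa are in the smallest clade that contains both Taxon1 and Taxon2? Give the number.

16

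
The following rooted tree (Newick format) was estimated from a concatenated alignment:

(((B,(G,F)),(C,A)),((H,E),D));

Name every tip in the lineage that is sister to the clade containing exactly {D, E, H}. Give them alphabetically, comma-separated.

A, B, C, F, G

The clade containing exactly {D, E, H} attaches directly to the root of the tree.
The other lineage descending from that same node — the sister group — is ((B,(G,F)),(C,A)); its 5 tips in alphabetical order are the answer.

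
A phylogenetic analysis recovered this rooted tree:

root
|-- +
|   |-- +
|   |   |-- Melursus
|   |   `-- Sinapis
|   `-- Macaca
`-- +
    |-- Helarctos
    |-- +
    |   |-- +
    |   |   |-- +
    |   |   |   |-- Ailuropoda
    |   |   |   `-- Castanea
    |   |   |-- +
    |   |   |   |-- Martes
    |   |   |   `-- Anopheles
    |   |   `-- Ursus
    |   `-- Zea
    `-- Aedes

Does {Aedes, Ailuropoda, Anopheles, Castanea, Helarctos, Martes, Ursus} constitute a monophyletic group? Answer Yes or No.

The MRCA of the listed taxa subtends (Helarctos,(((Ailuropoda,Castanea),(Martes,Anopheles),Ursus),Zea),Aedes).
That clade also contains Zea, which is not in the proposed group, so the group is not monophyletic.

No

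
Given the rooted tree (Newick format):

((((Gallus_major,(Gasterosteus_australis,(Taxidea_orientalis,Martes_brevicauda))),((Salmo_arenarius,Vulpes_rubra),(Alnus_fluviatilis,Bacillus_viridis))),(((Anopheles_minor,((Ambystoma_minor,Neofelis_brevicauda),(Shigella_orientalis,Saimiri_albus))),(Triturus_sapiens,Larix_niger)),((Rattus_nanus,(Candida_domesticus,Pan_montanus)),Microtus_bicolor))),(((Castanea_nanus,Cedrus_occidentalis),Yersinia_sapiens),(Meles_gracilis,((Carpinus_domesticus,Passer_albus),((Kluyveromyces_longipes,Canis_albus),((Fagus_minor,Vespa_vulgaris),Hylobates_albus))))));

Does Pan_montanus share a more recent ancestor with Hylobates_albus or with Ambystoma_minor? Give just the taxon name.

Ambystoma_minor

The MRCA of Pan_montanus and Ambystoma_minor subtends (((Anopheles_minor,((Ambystoma_minor,Neofelis_brevicauda),(Shigella_orientalis,Saimiri_albus))),(Triturus_sapiens,Larix_niger)),((Rattus_nanus,(Candida_domesticus,Pan_montanus)),Microtus_bicolor)) (11 taxa).
The MRCA of Pan_montanus and Hylobates_albus is the root, subtending the entire tree (30 taxa).
The first is nested inside the second, so Pan_montanus shares a more recent common ancestor with Ambystoma_minor.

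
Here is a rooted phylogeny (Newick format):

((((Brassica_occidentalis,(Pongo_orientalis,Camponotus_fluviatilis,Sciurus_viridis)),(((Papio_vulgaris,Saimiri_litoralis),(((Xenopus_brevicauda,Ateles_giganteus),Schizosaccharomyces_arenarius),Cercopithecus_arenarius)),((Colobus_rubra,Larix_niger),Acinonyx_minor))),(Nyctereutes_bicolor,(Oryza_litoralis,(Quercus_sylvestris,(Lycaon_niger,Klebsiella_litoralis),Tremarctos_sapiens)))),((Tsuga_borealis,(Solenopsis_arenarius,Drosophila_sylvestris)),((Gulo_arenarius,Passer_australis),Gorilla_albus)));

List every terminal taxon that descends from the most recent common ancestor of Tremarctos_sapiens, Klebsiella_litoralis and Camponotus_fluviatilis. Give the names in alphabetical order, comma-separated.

Acinonyx_minor, Ateles_giganteus, Brassica_occidentalis, Camponotus_fluviatilis, Cercopithecus_arenarius, Colobus_rubra, Klebsiella_litoralis, Larix_niger, Lycaon_niger, Nyctereutes_bicolor, Oryza_litoralis, Papio_vulgaris, Pongo_orientalis, Quercus_sylvestris, Saimiri_litoralis, Schizosaccharomyces_arenarius, Sciurus_viridis, Tremarctos_sapiens, Xenopus_brevicauda

Tracing Tremarctos_sapiens: it sits inside (Quercus_sylvestris,(Lycaon_niger,Klebsiella_litoralis),Tremarctos_sapiens).
Tracing Klebsiella_litoralis: it sits inside (Lycaon_niger,Klebsiella_litoralis).
Tracing Camponotus_fluviatilis: it sits inside (Pongo_orientalis,Camponotus_fluviatilis,Sciurus_viridis).
The smallest clade enclosing all 3 is (((Brassica_occidentalis,(Pongo_orientalis,Camponotus_fluviatilis,Sciurus_viridis)),(((Papio_vulgaris,Saimiri_litoralis),(((Xenopus_brevicauda,Ateles_giganteus),Schizosaccharomyces_arenarius),Cercopithecus_arenarius)),((Colobus_rubra,Larix_niger),Acinonyx_minor))),(Nyctereutes_bicolor,(Oryza_litoralis,(Quercus_sylvestris,(Lycaon_niger,Klebsiella_litoralis),Tremarctos_sapiens)))); the answer is its 19 terminal taxa in alphabetical order.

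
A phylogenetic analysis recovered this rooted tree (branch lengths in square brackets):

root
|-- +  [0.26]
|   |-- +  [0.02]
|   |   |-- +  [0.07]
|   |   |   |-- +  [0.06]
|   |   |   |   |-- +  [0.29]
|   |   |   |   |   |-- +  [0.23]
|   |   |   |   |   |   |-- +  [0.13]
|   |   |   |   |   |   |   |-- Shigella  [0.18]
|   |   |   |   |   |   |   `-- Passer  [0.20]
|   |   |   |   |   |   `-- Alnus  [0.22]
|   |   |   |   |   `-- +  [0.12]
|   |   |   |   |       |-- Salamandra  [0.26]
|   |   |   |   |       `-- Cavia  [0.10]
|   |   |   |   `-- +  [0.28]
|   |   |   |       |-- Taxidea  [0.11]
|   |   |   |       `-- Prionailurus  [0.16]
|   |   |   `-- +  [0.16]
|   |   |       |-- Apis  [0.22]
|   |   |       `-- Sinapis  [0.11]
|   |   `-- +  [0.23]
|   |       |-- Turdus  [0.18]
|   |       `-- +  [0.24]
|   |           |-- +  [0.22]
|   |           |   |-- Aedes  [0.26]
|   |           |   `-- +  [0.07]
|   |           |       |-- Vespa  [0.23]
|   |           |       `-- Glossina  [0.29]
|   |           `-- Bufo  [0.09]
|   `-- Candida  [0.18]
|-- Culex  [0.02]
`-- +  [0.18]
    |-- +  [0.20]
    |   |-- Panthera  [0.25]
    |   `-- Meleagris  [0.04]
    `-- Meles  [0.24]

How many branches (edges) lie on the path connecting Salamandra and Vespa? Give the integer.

The MRCA of Salamandra and Vespa is the node subtending ((((((Shigella,Passer),Alnus),(Salamandra,Cavia)),(Taxidea,Prionailurus)),(Apis,Sinapis)),(Turdus,((Aedes,(Vespa,Glossina)),Bufo))).
From Salamandra up to that node: 5 branches. From Vespa up to the same node: 5 branches. Total: 5 + 5 = 10.

10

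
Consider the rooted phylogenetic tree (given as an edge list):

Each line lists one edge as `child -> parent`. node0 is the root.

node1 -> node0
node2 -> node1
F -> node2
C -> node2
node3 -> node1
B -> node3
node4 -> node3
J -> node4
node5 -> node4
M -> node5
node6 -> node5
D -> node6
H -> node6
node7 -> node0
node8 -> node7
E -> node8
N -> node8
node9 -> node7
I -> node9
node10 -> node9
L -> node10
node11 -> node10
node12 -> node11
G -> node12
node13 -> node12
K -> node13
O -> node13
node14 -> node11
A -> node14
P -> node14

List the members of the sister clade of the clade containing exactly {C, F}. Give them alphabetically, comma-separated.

The clade containing exactly {C, F} attaches to the tree at the node subtending ((F,C),(B,(J,(M,(D,H))))).
The other lineage descending from that same node — the sister group — is (B,(J,(M,(D,H)))); its 5 tips in alphabetical order are the answer.

B, D, H, J, M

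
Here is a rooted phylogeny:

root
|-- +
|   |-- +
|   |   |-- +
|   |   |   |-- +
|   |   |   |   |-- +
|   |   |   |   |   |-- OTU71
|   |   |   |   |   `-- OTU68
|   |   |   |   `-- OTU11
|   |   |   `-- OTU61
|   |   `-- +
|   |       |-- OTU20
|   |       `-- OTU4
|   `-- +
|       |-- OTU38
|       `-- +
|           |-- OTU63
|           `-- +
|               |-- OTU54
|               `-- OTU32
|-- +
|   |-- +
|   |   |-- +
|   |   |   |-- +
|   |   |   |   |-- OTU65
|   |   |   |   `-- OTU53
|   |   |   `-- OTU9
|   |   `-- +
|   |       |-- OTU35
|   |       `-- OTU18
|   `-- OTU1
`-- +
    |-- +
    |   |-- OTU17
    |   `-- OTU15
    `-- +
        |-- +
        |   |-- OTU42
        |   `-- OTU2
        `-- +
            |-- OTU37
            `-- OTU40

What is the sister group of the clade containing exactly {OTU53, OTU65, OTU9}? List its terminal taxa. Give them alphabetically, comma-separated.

OTU18, OTU35

The clade containing exactly {OTU53, OTU65, OTU9} attaches to the tree at the node subtending (((OTU65,OTU53),OTU9),(OTU35,OTU18)).
The other lineage descending from that same node — the sister group — is (OTU35,OTU18); its 2 tips in alphabetical order are the answer.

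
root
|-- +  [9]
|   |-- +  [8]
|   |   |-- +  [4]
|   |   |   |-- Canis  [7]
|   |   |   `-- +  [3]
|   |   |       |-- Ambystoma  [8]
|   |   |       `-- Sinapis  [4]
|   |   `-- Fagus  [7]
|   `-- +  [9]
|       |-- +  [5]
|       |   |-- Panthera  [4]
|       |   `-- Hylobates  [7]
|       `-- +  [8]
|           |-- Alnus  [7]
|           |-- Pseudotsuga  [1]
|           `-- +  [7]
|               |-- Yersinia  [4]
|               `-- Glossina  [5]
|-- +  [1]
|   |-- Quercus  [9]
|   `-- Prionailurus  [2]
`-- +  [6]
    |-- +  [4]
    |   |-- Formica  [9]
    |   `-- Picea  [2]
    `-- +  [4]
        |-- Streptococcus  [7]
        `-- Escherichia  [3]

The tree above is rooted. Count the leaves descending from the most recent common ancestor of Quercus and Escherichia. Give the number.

The MRCA of Quercus and Escherichia is the root, so the clade is the entire tree.
That clade contains 16 terminal taxa: Alnus, Ambystoma, Canis, Escherichia, Fagus, Formica, Glossina, Hylobates, Panthera, Picea, Prionailurus, Pseudotsuga, Quercus, Sinapis, Streptococcus, Yersinia.

16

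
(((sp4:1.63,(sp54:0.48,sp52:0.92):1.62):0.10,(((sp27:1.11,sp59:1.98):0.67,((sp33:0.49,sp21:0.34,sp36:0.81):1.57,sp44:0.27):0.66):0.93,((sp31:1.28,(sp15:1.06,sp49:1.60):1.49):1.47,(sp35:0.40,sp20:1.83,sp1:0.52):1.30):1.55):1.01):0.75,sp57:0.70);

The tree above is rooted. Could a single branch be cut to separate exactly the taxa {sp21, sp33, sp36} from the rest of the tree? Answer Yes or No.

The most recent common ancestor of these taxa subtends (sp33,sp21,sp36).
That clade has exactly 3 tips — every listed taxon and nothing else — so the group is monophyletic.

Yes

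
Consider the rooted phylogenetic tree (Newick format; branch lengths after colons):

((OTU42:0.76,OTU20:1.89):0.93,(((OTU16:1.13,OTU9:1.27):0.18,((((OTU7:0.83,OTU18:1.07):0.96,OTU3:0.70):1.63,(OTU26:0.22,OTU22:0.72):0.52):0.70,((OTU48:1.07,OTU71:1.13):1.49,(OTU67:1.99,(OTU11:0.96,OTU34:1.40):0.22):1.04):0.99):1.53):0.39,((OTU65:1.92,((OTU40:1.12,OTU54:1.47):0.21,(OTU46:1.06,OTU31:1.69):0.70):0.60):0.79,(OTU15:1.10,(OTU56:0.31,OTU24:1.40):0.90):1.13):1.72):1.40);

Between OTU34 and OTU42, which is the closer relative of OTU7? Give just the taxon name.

OTU34

The MRCA of OTU7 and OTU34 subtends ((((OTU7,OTU18),OTU3),(OTU26,OTU22)),((OTU48,OTU71),(OTU67,(OTU11,OTU34)))) (10 taxa).
The MRCA of OTU7 and OTU42 is the root, subtending the entire tree (22 taxa).
The first is nested inside the second, so OTU7 shares a more recent common ancestor with OTU34.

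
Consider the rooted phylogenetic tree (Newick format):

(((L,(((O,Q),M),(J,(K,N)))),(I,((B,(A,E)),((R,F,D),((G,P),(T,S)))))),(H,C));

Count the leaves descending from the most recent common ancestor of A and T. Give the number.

The MRCA of A and T is the node subtending ((B,(A,E)),((R,F,D),((G,P),(T,S)))).
That clade contains 10 terminal taxa: A, B, D, E, F, G, P, R, S, T.

10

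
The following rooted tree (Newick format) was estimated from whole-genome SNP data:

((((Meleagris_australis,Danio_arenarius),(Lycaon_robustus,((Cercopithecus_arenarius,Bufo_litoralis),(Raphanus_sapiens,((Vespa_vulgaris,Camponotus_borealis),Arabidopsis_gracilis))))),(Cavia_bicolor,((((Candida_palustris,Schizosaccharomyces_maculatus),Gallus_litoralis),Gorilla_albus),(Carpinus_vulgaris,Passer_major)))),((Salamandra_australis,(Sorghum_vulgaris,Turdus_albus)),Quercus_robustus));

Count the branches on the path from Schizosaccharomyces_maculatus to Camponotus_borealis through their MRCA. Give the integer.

The MRCA of Schizosaccharomyces_maculatus and Camponotus_borealis is the node subtending (((Meleagris_australis,Danio_arenarius),(Lycaon_robustus,((Cercopithecus_arenarius,Bufo_litoralis),(Raphanus_sapiens,((Vespa_vulgaris,Camponotus_borealis),Arabidopsis_gracilis))))),(Cavia_bicolor,((((Candida_palustris,Schizosaccharomyces_maculatus),Gallus_litoralis),Gorilla_albus),(Carpinus_vulgaris,Passer_major)))).
From Schizosaccharomyces_maculatus up to that node: 6 branches. From Camponotus_borealis up to the same node: 7 branches. Total: 6 + 7 = 13.

13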